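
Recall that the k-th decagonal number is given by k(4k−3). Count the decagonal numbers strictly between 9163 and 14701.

The n-th decagonal number is n(4n−3).
Smallest index with value > 9163: n = 49 (giving 9457).
Largest index with value < 14701: n = 60 (giving 14220).
Indices 49 through 60: 12 terms.

12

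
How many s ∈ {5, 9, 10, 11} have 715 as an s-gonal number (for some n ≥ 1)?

s = 5: P(5, 22) = 715. ✓
s = 9: P(9, 14) = 651 and P(9, 15) = 750; 715 is not s-gonal.
s = 10: P(10, 13) = 637 and P(10, 14) = 742; 715 is not s-gonal.
s = 11: P(11, 13) = 715. ✓
Hits: s ∈ {5, 11} → 2.

2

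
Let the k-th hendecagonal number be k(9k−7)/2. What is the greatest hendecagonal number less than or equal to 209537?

Solve n(9n−7)/2 ≤ 209537 for integer n.
n = 216 gives 209196 ≤ 209537, while n = 217 gives 211141 > 209537; so the answer is 209196.

209196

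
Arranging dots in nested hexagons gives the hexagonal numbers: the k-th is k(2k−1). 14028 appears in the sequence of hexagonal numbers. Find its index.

Set n(2n−1) = 14028, giving 2n² − n − 14028 = 0.
The discriminant is 1 + 8·14028 = 112225, and √112225 = 335.
So n = (1 + 335) / 4 = 336/4 = 84.

84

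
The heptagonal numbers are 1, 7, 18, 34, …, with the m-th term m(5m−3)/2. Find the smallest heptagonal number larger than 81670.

82537

Solve n(5n−3)/2 > 81670 for integer n.
The largest n with value ≤ 81670 is 181 (since 81631 ≤ 81670 < 82537), so the first above is n = 182, value 82537.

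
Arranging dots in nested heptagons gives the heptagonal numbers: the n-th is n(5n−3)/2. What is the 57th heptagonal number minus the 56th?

281

Consecutive heptagonal numbers differ by 5n − 4: here 5·57 − 4 = 281.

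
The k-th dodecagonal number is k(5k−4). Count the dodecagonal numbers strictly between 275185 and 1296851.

The n-th dodecagonal number is n(5n−4).
Smallest index with value > 275185: n = 236 (giving 277536).
Largest index with value < 1296851: n = 509 (giving 1293369).
Indices 236 through 509: 274 terms.

274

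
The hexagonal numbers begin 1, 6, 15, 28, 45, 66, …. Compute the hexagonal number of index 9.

153

The 9th hexagonal number is n(2n−1) with n = 9.
9·(2·9 − 1) = 9·17 = 153.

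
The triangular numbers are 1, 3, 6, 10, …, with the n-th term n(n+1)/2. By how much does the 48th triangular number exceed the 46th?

95

48·49/2 = 1176 and 46·47/2 = 1081.
Difference: 1176 − 1081 = 95.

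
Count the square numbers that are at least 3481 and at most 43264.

150

The n-th square number is n².
Smallest index with value ≥ 3481: n = 59 (giving 3481).
Largest index with value ≤ 43264: n = 208 (giving 43264).
Indices 59 through 208: 150 terms.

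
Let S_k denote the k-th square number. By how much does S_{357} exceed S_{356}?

n² − (n−1)² = 2n − 1, so 357² − 356² = 2·357 − 1 = 713.

713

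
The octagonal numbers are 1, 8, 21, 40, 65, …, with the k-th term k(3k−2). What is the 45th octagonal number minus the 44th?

Consecutive octagonal numbers differ by 6n − 5: here 6·45 − 5 = 265.

265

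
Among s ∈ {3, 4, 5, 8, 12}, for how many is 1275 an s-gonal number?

s = 3: P(3, 50) = 1275. ✓
s = 4: P(4, 35) = 1225 and P(4, 36) = 1296; 1275 is not s-gonal.
s = 5: P(5, 29) = 1247 and P(5, 30) = 1335; 1275 is not s-gonal.
s = 8: P(8, 20) = 1160 and P(8, 21) = 1281; 1275 is not s-gonal.
s = 12: P(12, 16) = 1216 and P(12, 17) = 1377; 1275 is not s-gonal.
Hits: s ∈ {3} → 1.

1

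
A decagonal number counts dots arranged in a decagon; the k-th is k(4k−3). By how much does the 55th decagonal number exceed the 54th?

Consecutive decagonal numbers differ by 8n − 7: here 8·55 − 7 = 433.

433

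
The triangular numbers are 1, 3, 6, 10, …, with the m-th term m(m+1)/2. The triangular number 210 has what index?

Set n(n+1)/2 = 210, giving n² + n − 420 = 0.
The discriminant is 1 + 8·210 = 1681, and √1681 = 41.
So n = (-1 + 41) / 2 = 40/2 = 20.

20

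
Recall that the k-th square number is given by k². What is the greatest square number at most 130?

Solve n² ≤ 130 for integer n.
n = 11 gives 121 ≤ 130, while n = 12 gives 144 > 130; so the answer is 121.

121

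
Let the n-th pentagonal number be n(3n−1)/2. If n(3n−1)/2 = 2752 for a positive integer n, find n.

Set n(3n−1)/2 = 2752, giving 3n² − n − 5504 = 0.
The discriminant is 1 + 24·2752 = 66049, and √66049 = 257.
So n = (1 + 257) / 6 = 258/6 = 43.

43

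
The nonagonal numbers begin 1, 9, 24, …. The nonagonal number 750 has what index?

Set n(7n−5)/2 = 750, giving 7n² − 5n − 1500 = 0.
The discriminant is 25 + 56·750 = 42025, and √42025 = 205.
So n = (5 + 205) / 14 = 210/14 = 15.

15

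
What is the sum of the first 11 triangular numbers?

Σ i(i+1)/2 = (Σi² + Σi) / 2 over i = 1..11.
Σi = 66 and Σi² = 506.
(1·506 + 1·66) / 2 = 572/2 = 286.

286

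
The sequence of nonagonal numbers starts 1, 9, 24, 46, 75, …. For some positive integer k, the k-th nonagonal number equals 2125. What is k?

Set n(7n−5)/2 = 2125, giving 7n² − 5n − 4250 = 0.
The discriminant is 25 + 56·2125 = 119025, and √119025 = 345.
So n = (5 + 345) / 14 = 350/14 = 25.

25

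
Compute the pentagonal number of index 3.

3·(3·3 − 1)/2 = 3·8/2 = 3·4 = 12.

12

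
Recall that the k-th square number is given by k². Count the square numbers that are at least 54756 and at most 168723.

The n-th square number is n².
Smallest index with value ≥ 54756: n = 234 (giving 54756).
Largest index with value ≤ 168723: n = 410 (giving 168100).
Indices 234 through 410: 177 terms.

177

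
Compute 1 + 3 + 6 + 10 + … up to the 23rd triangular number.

Σ i(i+1)/2 = (Σi² + Σi) / 2 over i = 1..23.
Σi = 276 and Σi² = 4324.
(1·4324 + 1·276) / 2 = 4600/2 = 2300.

2300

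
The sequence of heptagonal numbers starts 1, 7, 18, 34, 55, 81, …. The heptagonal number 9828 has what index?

Set n(5n−3)/2 = 9828, giving 5n² − 3n − 19656 = 0.
So n = (3 + 627) / 10 = 630/10 = 63.

63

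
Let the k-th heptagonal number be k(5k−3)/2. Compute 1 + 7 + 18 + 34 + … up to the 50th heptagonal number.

Σ i(5i−3)/2 = (5Σi² − 3Σi) / 2 over i = 1..50.
Σi = 1275 and Σi² = 42925.
(5·42925 − 3·1275) / 2 = 210800/2 = 105400.

105400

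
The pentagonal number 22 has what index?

Set n(3n−1)/2 = 22, giving 3n² − n − 44 = 0.
The discriminant is 1 + 24·22 = 529, and √529 = 23.
So n = (1 + 23) / 6 = 24/6 = 4.

4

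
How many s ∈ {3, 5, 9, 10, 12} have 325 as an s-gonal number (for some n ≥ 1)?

2

s = 3: P(3, 25) = 325. ✓
s = 5: P(5, 14) = 287 and P(5, 15) = 330; 325 is not s-gonal.
s = 9: P(9, 10) = 325. ✓
s = 10: P(10, 9) = 297 and P(10, 10) = 370; 325 is not s-gonal.
s = 12: P(12, 8) = 288 and P(12, 9) = 369; 325 is not s-gonal.
Hits: s ∈ {3, 9} → 2.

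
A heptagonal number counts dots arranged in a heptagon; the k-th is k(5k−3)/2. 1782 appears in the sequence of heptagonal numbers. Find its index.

27

Set n(5n−3)/2 = 1782, giving 5n² − 3n − 3564 = 0.
The discriminant is 9 + 40·1782 = 71289, and √71289 = 267.
So n = (3 + 267) / 10 = 270/10 = 27.
Check: 27·(5·27 − 3)/2 = 1782. ✓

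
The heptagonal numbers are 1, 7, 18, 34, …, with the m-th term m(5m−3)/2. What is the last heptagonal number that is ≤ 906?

874

Solve n(5n−3)/2 ≤ 906 for integer n.
n = 19 gives 874 ≤ 906, while n = 20 gives 970 > 906; so the answer is 874.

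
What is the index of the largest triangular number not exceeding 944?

42

Solve n(n+1)/2 ≤ 944 for integer n.
n = 42 gives 903 ≤ 944, while n = 43 gives 946 > 944; so the answer is index 42.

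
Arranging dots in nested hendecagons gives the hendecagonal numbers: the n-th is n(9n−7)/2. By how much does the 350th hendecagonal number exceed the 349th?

Consecutive hendecagonal numbers differ by 9n − 8: here 9·350 − 8 = 3142.

3142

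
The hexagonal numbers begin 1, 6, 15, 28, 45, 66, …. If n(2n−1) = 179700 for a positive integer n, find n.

300

Set n(2n−1) = 179700, giving 2n² − n − 179700 = 0.
The discriminant is 1 + 8·179700 = 1437601, and √1437601 = 1199.
So n = (1 + 1199) / 4 = 1200/4 = 300.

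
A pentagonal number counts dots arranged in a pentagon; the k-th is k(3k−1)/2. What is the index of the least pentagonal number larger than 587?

Solve n(3n−1)/2 > 587 for integer n.
The largest n with value ≤ 587 is 19 (since 532 ≤ 587 < 590), so the first above is n = 20, value 590.

20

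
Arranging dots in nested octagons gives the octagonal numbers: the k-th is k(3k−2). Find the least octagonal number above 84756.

85345

Solve n(3n−2) > 84756 for integer n.
The largest n with value ≤ 84756 is 168 (since 84336 ≤ 84756 < 85345), so the first above is n = 169, value 85345.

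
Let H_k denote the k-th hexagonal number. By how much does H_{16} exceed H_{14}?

16·(2·16 − 1) = 496 and 14·(2·14 − 1) = 378.
Difference: 496 − 378 = 118.

118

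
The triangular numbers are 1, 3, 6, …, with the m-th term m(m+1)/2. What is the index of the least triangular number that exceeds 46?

Solve n(n+1)/2 > 46 for integer n.
The largest n with value ≤ 46 is 9 (since 45 ≤ 46 < 55), so the first above is n = 10, value 55.

10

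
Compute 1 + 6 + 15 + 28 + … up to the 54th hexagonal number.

106425

Σ i(2i−1) = 2Σi² − Σi over i = 1..54.
Σi = 1485 and Σi² = 53955.
2·53955 − 1·1485 = 106425.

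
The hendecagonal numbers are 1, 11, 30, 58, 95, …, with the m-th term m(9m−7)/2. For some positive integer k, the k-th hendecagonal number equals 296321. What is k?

Set n(9n−7)/2 = 296321, giving 9n² − 7n − 592642 = 0.
The discriminant is 49 + 72·296321 = 21335161, and √21335161 = 4619.
So n = (7 + 4619) / 18 = 4626/18 = 257.

257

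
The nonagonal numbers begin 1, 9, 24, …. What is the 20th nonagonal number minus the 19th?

Consecutive nonagonal numbers differ by 7n − 6: here 7·20 − 6 = 134.

134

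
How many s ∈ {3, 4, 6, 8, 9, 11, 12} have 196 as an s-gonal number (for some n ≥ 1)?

s = 3: P(3, 19) = 190 and P(3, 20) = 210; 196 is not s-gonal.
s = 4: P(4, 14) = 196. ✓
s = 6: P(6, 10) = 190 and P(6, 11) = 231; 196 is not s-gonal.
s = 8: P(8, 8) = 176 and P(8, 9) = 225; 196 is not s-gonal.
s = 9: P(9, 7) = 154 and P(9, 8) = 204; 196 is not s-gonal.
s = 11: P(11, 7) = 196. ✓
s = 12: P(12, 6) = 156 and P(12, 7) = 217; 196 is not s-gonal.
Hits: s ∈ {4, 11} → 2.

2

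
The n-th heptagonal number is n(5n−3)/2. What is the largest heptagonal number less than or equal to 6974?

6943

Solve n(5n−3)/2 ≤ 6974 for integer n.
n = 53 gives 6943 ≤ 6974, while n = 54 gives 7209 > 6974; so the answer is 6943.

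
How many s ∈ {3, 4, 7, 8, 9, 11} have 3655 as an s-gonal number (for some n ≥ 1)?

s = 3: P(3, 85) = 3655. ✓
s = 4: P(4, 60) = 3600 and P(4, 61) = 3721; 3655 is not s-gonal.
s = 7: P(7, 38) = 3553 and P(7, 39) = 3744; 3655 is not s-gonal.
s = 8: P(8, 35) = 3605 and P(8, 36) = 3816; 3655 is not s-gonal.
s = 9: P(9, 32) = 3504 and P(9, 33) = 3729; 3655 is not s-gonal.
s = 11: P(11, 28) = 3430 and P(11, 29) = 3683; 3655 is not s-gonal.
Hits: s ∈ {3} → 1.

1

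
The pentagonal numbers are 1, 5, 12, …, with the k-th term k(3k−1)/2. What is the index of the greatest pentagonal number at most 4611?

55

Solve n(3n−1)/2 ≤ 4611 for integer n.
n = 55 gives 4510 ≤ 4611, while n = 56 gives 4676 > 4611; so the answer is index 55.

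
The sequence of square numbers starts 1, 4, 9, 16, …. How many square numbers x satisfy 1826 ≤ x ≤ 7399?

The n-th square number is n².
Smallest index with value ≥ 1826: n = 43 (giving 1849).
Largest index with value ≤ 7399: n = 86 (giving 7396).
Indices 43 through 86: 44 terms.

44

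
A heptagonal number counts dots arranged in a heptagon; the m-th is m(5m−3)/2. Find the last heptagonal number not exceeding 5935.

Solve n(5n−3)/2 ≤ 5935 for integer n.
n = 49 gives 5929 ≤ 5935, while n = 50 gives 6175 > 5935; so the answer is 5929.

5929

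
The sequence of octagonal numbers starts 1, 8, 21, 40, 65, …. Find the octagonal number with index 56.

56·(3·56 − 2) = 56·166 = 9296.

9296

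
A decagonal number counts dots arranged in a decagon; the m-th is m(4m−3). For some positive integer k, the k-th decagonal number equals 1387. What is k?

Set n(4n−3) = 1387, giving 4n² − 3n − 1387 = 0.
The discriminant is 9 + 16·1387 = 22201, and √22201 = 149.
So n = (3 + 149) / 8 = 152/8 = 19.

19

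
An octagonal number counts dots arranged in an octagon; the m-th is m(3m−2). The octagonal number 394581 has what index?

363

Set n(3n−2) = 394581, giving 3n² − 2n − 394581 = 0.
The discriminant is 4 + 12·394581 = 4734976, and √4734976 = 2176.
So n = (2 + 2176) / 6 = 2178/6 = 363.
Check: 363·(3·363 − 2) = 394581. ✓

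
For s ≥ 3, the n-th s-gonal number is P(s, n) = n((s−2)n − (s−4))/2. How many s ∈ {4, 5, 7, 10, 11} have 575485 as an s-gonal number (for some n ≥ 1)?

1

s = 4: P(4, 758) = 574564 and P(4, 759) = 576081; 575485 is not s-gonal.
s = 5: P(5, 619) = 574432 and P(5, 620) = 576290; 575485 is not s-gonal.
s = 7: P(7, 480) = 575280 and P(7, 481) = 577681; 575485 is not s-gonal.
s = 10: P(10, 379) = 573427 and P(10, 380) = 576460; 575485 is not s-gonal.
s = 11: P(11, 358) = 575485. ✓
Hits: s ∈ {11} → 1.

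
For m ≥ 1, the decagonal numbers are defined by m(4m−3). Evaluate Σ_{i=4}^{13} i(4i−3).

2965

Σ i(4i−3) = 4Σi² − 3Σi over i = 4..13.
Σi = 91 − 6 = 85 and Σi² = 819 − 14 = 805.
4·805 − 3·85 = 2965.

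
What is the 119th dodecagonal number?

70329

The 119th dodecagonal number is n(5n−4) with n = 119.
119·(5·119 − 4) = 119·591 = 70329.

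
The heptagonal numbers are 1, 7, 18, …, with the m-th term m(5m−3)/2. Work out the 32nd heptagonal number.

The 32nd heptagonal number is n(5n−3)/2 with n = 32.
32·(5·32 − 3)/2 = 32·157/2 = 2512.

2512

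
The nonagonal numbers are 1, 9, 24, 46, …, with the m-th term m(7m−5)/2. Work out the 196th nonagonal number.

The 196th nonagonal number is n(7n−5)/2 with n = 196.
196·(7·196 − 5)/2 = 196·1367/2 = 133966.

133966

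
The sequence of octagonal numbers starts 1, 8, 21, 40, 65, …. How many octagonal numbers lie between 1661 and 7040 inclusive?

25

The n-th octagonal number is n(3n−2).
Smallest index with value ≥ 1661: n = 24 (giving 1680).
Largest index with value ≤ 7040: n = 48 (giving 6816).
Indices 24 through 48: 25 terms.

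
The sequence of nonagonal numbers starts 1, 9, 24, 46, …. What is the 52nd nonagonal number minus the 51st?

Consecutive nonagonal numbers differ by 7n − 6: here 7·52 − 6 = 358.

358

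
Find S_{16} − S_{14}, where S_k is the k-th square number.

60

16² = 256 and 14² = 196.
Difference: 256 − 196 = 60.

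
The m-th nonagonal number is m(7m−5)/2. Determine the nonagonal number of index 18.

The 18th nonagonal number is n(7n−5)/2 with n = 18.
18·(7·18 − 5)/2 = 18·121/2 = 1089.

1089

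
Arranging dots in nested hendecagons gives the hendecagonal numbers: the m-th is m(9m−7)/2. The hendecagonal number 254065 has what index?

Set n(9n−7)/2 = 254065, giving 9n² − 7n − 508130 = 0.
So n = (7 + 4277) / 18 = 4284/18 = 238.
Check: 238·(9·238 − 7)/2 = 254065. ✓

238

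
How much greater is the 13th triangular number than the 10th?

36

13·14/2 = 91 and 10·11/2 = 55.
Difference: 91 − 55 = 36.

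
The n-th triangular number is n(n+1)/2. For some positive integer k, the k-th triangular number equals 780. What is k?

39

Set n(n+1)/2 = 780, giving n² + n − 1560 = 0.
The discriminant is 1 + 8·780 = 6241, and √6241 = 79.
So n = (-1 + 79) / 2 = 78/2 = 39.
Check: 39·40/2 = 780. ✓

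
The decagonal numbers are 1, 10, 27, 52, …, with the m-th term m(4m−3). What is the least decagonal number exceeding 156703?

157807

Solve n(4n−3) > 156703 for integer n.
The largest n with value ≤ 156703 is 198 (since 156222 ≤ 156703 < 157807), so the first above is n = 199, value 157807.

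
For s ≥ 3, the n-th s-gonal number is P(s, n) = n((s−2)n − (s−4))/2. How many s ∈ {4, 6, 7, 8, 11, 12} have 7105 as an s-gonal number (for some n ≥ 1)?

1

s = 4: P(4, 84) = 7056 and P(4, 85) = 7225; 7105 is not s-gonal.
s = 6: P(6, 59) = 6903 and P(6, 60) = 7140; 7105 is not s-gonal.
s = 7: P(7, 53) = 6943 and P(7, 54) = 7209; 7105 is not s-gonal.
s = 8: P(8, 49) = 7105. ✓
s = 11: P(11, 40) = 7060 and P(11, 41) = 7421; 7105 is not s-gonal.
s = 12: P(12, 38) = 7068 and P(12, 39) = 7449; 7105 is not s-gonal.
Hits: s ∈ {8} → 1.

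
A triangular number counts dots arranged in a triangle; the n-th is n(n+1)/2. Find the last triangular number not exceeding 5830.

Solve n(n+1)/2 ≤ 5830 for integer n.
n = 107 gives 5778 ≤ 5830, while n = 108 gives 5886 > 5830; so the answer is 5778.

5778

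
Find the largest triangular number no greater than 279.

Solve n(n+1)/2 ≤ 279 for integer n.
n = 23 gives 276 ≤ 279, while n = 24 gives 300 > 279; so the answer is 276.

276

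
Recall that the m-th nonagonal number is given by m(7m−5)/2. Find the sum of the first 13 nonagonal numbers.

Σ i(7i−5)/2 = (7Σi² − 5Σi) / 2 over i = 1..13.
Σi = 91 and Σi² = 819.
(7·819 − 5·91) / 2 = 5278/2 = 2639.

2639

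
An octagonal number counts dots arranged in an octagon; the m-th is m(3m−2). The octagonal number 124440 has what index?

Set n(3n−2) = 124440, giving 3n² − 2n − 124440 = 0.
So n = (2 + 1222) / 6 = 1224/6 = 204.
Check: 204·(3·204 − 2) = 124440. ✓

204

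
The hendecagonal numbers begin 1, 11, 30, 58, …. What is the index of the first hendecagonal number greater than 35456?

Solve n(9n−7)/2 > 35456 for integer n.
The largest n with value ≤ 35456 is 89 (since 35333 ≤ 35456 < 36135), so the first above is n = 90, value 36135.

90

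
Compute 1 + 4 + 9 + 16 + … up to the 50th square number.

42925

Σ_{i=1}^{50} i² = 50·51·101/6 = 42925.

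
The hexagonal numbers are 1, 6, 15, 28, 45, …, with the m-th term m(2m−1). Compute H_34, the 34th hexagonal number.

2278

34·(2·34 − 1) = 34·67 = 2278.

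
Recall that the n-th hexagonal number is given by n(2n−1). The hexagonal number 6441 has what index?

Set n(2n−1) = 6441, giving 2n² − n − 6441 = 0.
The discriminant is 1 + 8·6441 = 51529, and √51529 = 227.
So n = (1 + 227) / 4 = 228/4 = 57.

57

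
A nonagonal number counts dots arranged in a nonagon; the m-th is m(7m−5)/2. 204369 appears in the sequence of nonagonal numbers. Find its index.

Set n(7n−5)/2 = 204369, giving 7n² − 5n − 408738 = 0.
So n = (5 + 3383) / 14 = 3388/14 = 242.

242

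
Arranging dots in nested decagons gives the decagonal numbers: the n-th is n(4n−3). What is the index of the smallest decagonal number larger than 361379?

Solve n(4n−3) > 361379 for integer n.
The largest n with value ≤ 361379 is 300 (since 359100 ≤ 361379 < 361501), so the first above is n = 301, value 361501.

301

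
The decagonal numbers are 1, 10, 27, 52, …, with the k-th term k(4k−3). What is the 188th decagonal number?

188·(4·188 − 3) = 188·749 = 140812.

140812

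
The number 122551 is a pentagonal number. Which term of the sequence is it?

286

Set n(3n−1)/2 = 122551, giving 3n² − n − 245102 = 0.
The discriminant is 1 + 24·122551 = 2941225, and √2941225 = 1715.
So n = (1 + 1715) / 6 = 1716/6 = 286.
Check: 286·(3·286 − 1)/2 = 122551. ✓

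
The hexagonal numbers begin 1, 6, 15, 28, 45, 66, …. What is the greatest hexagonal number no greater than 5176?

5151

Solve n(2n−1) ≤ 5176 for integer n.
n = 51 gives 5151 ≤ 5176, while n = 52 gives 5356 > 5176; so the answer is 5151.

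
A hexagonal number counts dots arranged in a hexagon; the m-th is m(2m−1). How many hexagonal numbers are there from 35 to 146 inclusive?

4

The n-th hexagonal number is n(2n−1).
Smallest index with value ≥ 35: n = 5 (giving 45).
Largest index with value ≤ 146: n = 8 (giving 120).
Indices 5 through 8: 4 terms.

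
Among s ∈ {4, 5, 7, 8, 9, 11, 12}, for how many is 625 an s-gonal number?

1

s = 4: P(4, 25) = 625. ✓
s = 5: P(5, 20) = 590 and P(5, 21) = 651; 625 is not s-gonal.
s = 7: P(7, 16) = 616 and P(7, 17) = 697; 625 is not s-gonal.
s = 8: P(8, 14) = 560 and P(8, 15) = 645; 625 is not s-gonal.
s = 9: P(9, 13) = 559 and P(9, 14) = 651; 625 is not s-gonal.
s = 11: P(11, 12) = 606 and P(11, 13) = 715; 625 is not s-gonal.
s = 12: P(12, 11) = 561 and P(12, 12) = 672; 625 is not s-gonal.
Hits: s ∈ {4} → 1.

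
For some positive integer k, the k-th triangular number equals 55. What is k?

Set n(n+1)/2 = 55, giving n² + n − 110 = 0.
So n = (-1 + 21) / 2 = 20/2 = 10.
Check: 10·11/2 = 55. ✓

10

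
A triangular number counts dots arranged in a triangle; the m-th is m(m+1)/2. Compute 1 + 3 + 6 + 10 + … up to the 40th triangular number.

Σ i(i+1)/2 = (Σi² + Σi) / 2 over i = 1..40.
Σi = 820 and Σi² = 22140.
(1·22140 + 1·820) / 2 = 22960/2 = 11480.

11480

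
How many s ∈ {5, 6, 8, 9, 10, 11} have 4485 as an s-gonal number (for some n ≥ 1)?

1

s = 5: P(5, 54) = 4347 and P(5, 55) = 4510; 4485 is not s-gonal.
s = 6: P(6, 47) = 4371 and P(6, 48) = 4560; 4485 is not s-gonal.
s = 8: P(8, 39) = 4485. ✓
s = 9: P(9, 36) = 4446 and P(9, 37) = 4699; 4485 is not s-gonal.
s = 10: P(10, 33) = 4257 and P(10, 34) = 4522; 4485 is not s-gonal.
s = 11: P(11, 31) = 4216 and P(11, 32) = 4496; 4485 is not s-gonal.
Hits: s ∈ {8} → 1.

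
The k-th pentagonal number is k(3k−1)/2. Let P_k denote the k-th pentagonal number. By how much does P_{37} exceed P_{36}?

Consecutive pentagonal numbers differ by 3n − 2: here 3·37 − 2 = 109.

109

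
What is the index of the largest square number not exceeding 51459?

Solve n² ≤ 51459 for integer n.
n = 226 gives 51076 ≤ 51459, while n = 227 gives 51529 > 51459; so the answer is index 226.

226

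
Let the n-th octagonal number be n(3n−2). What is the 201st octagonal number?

201·(3·201 − 2) = 201·601 = 120801.

120801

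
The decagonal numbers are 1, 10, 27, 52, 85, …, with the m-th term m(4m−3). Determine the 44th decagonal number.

7612

44·(4·44 − 3) = 44·173 = 7612.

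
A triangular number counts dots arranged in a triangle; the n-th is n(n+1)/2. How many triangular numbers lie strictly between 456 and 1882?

31

The n-th triangular number is n(n+1)/2.
Smallest index with value > 456: n = 30 (giving 465).
Largest index with value < 1882: n = 60 (giving 1830).
Indices 30 through 60: 31 terms.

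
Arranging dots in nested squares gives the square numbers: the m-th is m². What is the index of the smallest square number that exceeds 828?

Solve n² > 828 for integer n.
The largest n with value ≤ 828 is 28 (since 784 ≤ 828 < 841), so the first above is n = 29, value 841.

29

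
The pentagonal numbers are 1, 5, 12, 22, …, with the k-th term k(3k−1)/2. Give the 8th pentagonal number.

The 8th pentagonal number is n(3n−1)/2 with n = 8.
8·(3·8 − 1)/2 = 8·23/2 = 92.

92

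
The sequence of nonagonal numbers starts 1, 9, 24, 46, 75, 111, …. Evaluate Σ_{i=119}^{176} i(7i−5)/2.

4452022

Σ i(7i−5)/2 = (7Σi² − 5Σi) / 2 over i = 119..176.
Σi = 15576 − 7021 = 8555 and Σi² = 1832776 − 554659 = 1278117.
(7·1278117 − 5·8555) / 2 = 8904044/2 = 4452022.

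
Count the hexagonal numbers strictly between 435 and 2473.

The n-th hexagonal number is n(2n−1).
Smallest index with value > 435: n = 16 (giving 496).
Largest index with value < 2473: n = 35 (giving 2415).
Indices 16 through 35: 20 terms.

20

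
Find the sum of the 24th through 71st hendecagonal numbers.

520824

Σ i(9i−7)/2 = (9Σi² − 7Σi) / 2 over i = 24..71.
Σi = 2556 − 276 = 2280 and Σi² = 121836 − 4324 = 117512.
(9·117512 − 7·2280) / 2 = 1041648/2 = 520824.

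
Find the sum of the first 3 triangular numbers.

10

Σ i(i+1)/2 = (Σi² + Σi) / 2 over i = 1..3.
Σi = 6 and Σi² = 14.
(1·14 + 1·6) / 2 = 20/2 = 10.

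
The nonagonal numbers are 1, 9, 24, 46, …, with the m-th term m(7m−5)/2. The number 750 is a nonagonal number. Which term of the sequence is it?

Set n(7n−5)/2 = 750, giving 7n² − 5n − 1500 = 0.
So n = (5 + 205) / 14 = 210/14 = 15.

15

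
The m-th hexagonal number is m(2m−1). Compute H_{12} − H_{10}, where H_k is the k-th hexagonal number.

86

12·(2·12 − 1) = 276 and 10·(2·10 − 1) = 190.
Difference: 276 − 190 = 86.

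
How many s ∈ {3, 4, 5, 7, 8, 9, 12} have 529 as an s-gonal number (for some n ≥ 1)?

s = 3: P(3, 32) = 528 and P(3, 33) = 561; 529 is not s-gonal.
s = 4: P(4, 23) = 529. ✓
s = 5: P(5, 18) = 477 and P(5, 19) = 532; 529 is not s-gonal.
s = 7: P(7, 14) = 469 and P(7, 15) = 540; 529 is not s-gonal.
s = 8: P(8, 13) = 481 and P(8, 14) = 560; 529 is not s-gonal.
s = 9: P(9, 12) = 474 and P(9, 13) = 559; 529 is not s-gonal.
s = 12: P(12, 10) = 460 and P(12, 11) = 561; 529 is not s-gonal.
Hits: s ∈ {4} → 1.

1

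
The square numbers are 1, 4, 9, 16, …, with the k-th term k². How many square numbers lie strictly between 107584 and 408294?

310

The n-th square number is n².
Smallest index with value > 107584: n = 329 (giving 108241).
Largest index with value < 408294: n = 638 (giving 407044).
Indices 329 through 638: 310 terms.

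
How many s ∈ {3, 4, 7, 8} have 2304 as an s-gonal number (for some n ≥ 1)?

s = 3: P(3, 67) = 2278 and P(3, 68) = 2346; 2304 is not s-gonal.
s = 4: P(4, 48) = 2304. ✓
s = 7: P(7, 30) = 2205 and P(7, 31) = 2356; 2304 is not s-gonal.
s = 8: P(8, 28) = 2296 and P(8, 29) = 2465; 2304 is not s-gonal.
Hits: s ∈ {4} → 1.

1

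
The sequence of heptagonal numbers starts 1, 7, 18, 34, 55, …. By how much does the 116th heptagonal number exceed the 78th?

18373

116·(5·116 − 3)/2 = 33466 and 78·(5·78 − 3)/2 = 15093.
Difference: 33466 − 15093 = 18373.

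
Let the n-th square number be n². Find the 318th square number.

101124

318² = 101124.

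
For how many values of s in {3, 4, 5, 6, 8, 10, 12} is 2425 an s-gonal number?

1

s = 3: P(3, 69) = 2415 and P(3, 70) = 2485; 2425 is not s-gonal.
s = 4: P(4, 49) = 2401 and P(4, 50) = 2500; 2425 is not s-gonal.
s = 5: P(5, 40) = 2380 and P(5, 41) = 2501; 2425 is not s-gonal.
s = 6: P(6, 35) = 2415 and P(6, 36) = 2556; 2425 is not s-gonal.
s = 8: P(8, 28) = 2296 and P(8, 29) = 2465; 2425 is not s-gonal.
s = 10: P(10, 25) = 2425. ✓
s = 12: P(12, 22) = 2332 and P(12, 23) = 2553; 2425 is not s-gonal.
Hits: s ∈ {10} → 1.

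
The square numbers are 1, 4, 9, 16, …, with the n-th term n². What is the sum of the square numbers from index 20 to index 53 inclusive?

Σ_{i=20}^{53} i² = 51039 − 2470 = 48569.

48569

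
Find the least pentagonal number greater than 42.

Solve n(3n−1)/2 > 42 for integer n.
The largest n with value ≤ 42 is 5 (since 35 ≤ 42 < 51), so the first above is n = 6, value 51.

51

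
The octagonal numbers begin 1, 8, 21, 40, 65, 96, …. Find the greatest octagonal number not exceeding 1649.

Solve n(3n−2) ≤ 1649 for integer n.
n = 23 gives 1541 ≤ 1649, while n = 24 gives 1680 > 1649; so the answer is 1541.

1541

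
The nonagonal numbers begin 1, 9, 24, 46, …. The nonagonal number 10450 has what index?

Set n(7n−5)/2 = 10450, giving 7n² − 5n − 20900 = 0.
So n = (5 + 765) / 14 = 770/14 = 55.
Check: 55·(7·55 − 5)/2 = 10450. ✓

55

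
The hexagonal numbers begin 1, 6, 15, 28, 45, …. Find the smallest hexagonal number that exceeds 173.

190

Solve n(2n−1) > 173 for integer n.
The largest n with value ≤ 173 is 9 (since 153 ≤ 173 < 190), so the first above is n = 10, value 190.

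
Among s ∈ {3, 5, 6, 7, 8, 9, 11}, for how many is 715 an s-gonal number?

s = 3: P(3, 37) = 703 and P(3, 38) = 741; 715 is not s-gonal.
s = 5: P(5, 22) = 715. ✓
s = 6: P(6, 19) = 703 and P(6, 20) = 780; 715 is not s-gonal.
s = 7: P(7, 17) = 697 and P(7, 18) = 783; 715 is not s-gonal.
s = 8: P(8, 15) = 645 and P(8, 16) = 736; 715 is not s-gonal.
s = 9: P(9, 14) = 651 and P(9, 15) = 750; 715 is not s-gonal.
s = 11: P(11, 13) = 715. ✓
Hits: s ∈ {5, 11} → 2.

2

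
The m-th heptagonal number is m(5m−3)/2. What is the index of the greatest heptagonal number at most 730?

17

Solve n(5n−3)/2 ≤ 730 for integer n.
n = 17 gives 697 ≤ 730, while n = 18 gives 783 > 730; so the answer is index 17.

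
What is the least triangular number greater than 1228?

Solve n(n+1)/2 > 1228 for integer n.
The largest n with value ≤ 1228 is 49 (since 1225 ≤ 1228 < 1275), so the first above is n = 50, value 1275.

1275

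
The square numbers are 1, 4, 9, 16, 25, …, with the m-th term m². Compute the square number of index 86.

The 86th square number is n² with n = 86.
86² = 7396.

7396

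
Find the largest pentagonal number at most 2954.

2882

Solve n(3n−1)/2 ≤ 2954 for integer n.
n = 44 gives 2882 ≤ 2954, while n = 45 gives 3015 > 2954; so the answer is 2882.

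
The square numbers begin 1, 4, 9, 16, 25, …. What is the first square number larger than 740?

784

Solve n² > 740 for integer n.
The largest n with value ≤ 740 is 27 (since 729 ≤ 740 < 784), so the first above is n = 28, value 784.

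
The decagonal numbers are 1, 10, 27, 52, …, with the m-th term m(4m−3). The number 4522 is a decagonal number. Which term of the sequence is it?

34

Set n(4n−3) = 4522, giving 4n² − 3n − 4522 = 0.
So n = (3 + 269) / 8 = 272/8 = 34.
Check: 34·(4·34 − 3) = 4522. ✓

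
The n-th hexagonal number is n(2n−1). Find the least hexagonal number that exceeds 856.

861

Solve n(2n−1) > 856 for integer n.
The largest n with value ≤ 856 is 20 (since 780 ≤ 856 < 861), so the first above is n = 21, value 861.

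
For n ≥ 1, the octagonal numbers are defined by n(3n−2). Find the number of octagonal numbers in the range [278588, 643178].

158

The n-th octagonal number is n(3n−2).
Smallest index with value ≥ 278588: n = 306 (giving 280296).
Largest index with value ≤ 643178: n = 463 (giving 642181).
Indices 306 through 463: 158 terms.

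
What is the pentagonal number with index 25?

25·(3·25 − 1)/2 = 25·74/2 = 25·37 = 925.

925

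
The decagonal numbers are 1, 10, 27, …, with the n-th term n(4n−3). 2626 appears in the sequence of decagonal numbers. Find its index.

26

Set n(4n−3) = 2626, giving 4n² − 3n − 2626 = 0.
So n = (3 + 205) / 8 = 208/8 = 26.
Check: 26·(4·26 − 3) = 2626. ✓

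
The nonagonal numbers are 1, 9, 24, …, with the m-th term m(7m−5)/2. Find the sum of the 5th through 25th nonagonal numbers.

Σ i(7i−5)/2 = (7Σi² − 5Σi) / 2 over i = 5..25.
Σi = 325 − 10 = 315 and Σi² = 5525 − 30 = 5495.
(7·5495 − 5·315) / 2 = 36890/2 = 18445.

18445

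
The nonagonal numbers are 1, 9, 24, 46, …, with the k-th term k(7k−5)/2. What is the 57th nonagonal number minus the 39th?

6003

57·(7·57 − 5)/2 = 11229 and 39·(7·39 − 5)/2 = 5226.
Difference: 11229 − 5226 = 6003.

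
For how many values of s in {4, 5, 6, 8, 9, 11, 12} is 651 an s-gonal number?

s = 4: P(4, 25) = 625 and P(4, 26) = 676; 651 is not s-gonal.
s = 5: P(5, 21) = 651. ✓
s = 6: P(6, 18) = 630 and P(6, 19) = 703; 651 is not s-gonal.
s = 8: P(8, 15) = 645 and P(8, 16) = 736; 651 is not s-gonal.
s = 9: P(9, 14) = 651. ✓
s = 11: P(11, 12) = 606 and P(11, 13) = 715; 651 is not s-gonal.
s = 12: P(12, 11) = 561 and P(12, 12) = 672; 651 is not s-gonal.
Hits: s ∈ {5, 9} → 2.

2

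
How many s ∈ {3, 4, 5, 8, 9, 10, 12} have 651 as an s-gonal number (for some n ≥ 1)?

s = 3: P(3, 35) = 630 and P(3, 36) = 666; 651 is not s-gonal.
s = 4: P(4, 25) = 625 and P(4, 26) = 676; 651 is not s-gonal.
s = 5: P(5, 21) = 651. ✓
s = 8: P(8, 15) = 645 and P(8, 16) = 736; 651 is not s-gonal.
s = 9: P(9, 14) = 651. ✓
s = 10: P(10, 13) = 637 and P(10, 14) = 742; 651 is not s-gonal.
s = 12: P(12, 11) = 561 and P(12, 12) = 672; 651 is not s-gonal.
Hits: s ∈ {5, 9} → 2.

2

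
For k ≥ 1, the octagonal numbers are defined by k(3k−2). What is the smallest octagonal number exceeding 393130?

Solve n(3n−2) > 393130 for integer n.
The largest n with value ≤ 393130 is 362 (since 392408 ≤ 393130 < 394581), so the first above is n = 363, value 394581.

394581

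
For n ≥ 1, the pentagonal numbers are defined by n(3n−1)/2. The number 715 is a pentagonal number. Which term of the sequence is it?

Set n(3n−1)/2 = 715, giving 3n² − n − 1430 = 0.
The discriminant is 1 + 24·715 = 17161, and √17161 = 131.
So n = (1 + 131) / 6 = 132/6 = 22.

22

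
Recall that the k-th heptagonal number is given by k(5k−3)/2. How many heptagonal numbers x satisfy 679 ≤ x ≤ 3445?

21

The n-th heptagonal number is n(5n−3)/2.
Smallest index with value ≥ 679: n = 17 (giving 697).
Largest index with value ≤ 3445: n = 37 (giving 3367).
Indices 17 through 37: 21 terms.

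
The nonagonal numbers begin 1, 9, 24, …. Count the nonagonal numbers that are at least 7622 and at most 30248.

46

The n-th nonagonal number is n(7n−5)/2.
Smallest index with value ≥ 7622: n = 48 (giving 7944).
Largest index with value ≤ 30248: n = 93 (giving 30039).
Indices 48 through 93: 46 terms.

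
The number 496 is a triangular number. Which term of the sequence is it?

31

Set n(n+1)/2 = 496, giving n² + n − 992 = 0.
The discriminant is 1 + 8·496 = 3969, and √3969 = 63.
So n = (-1 + 63) / 2 = 62/2 = 31.
Check: 31·32/2 = 496. ✓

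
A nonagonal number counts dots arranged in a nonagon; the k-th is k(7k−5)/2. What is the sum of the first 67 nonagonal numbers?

353090

Σ i(7i−5)/2 = (7Σi² − 5Σi) / 2 over i = 1..67.
Σi = 2278 and Σi² = 102510.
(7·102510 − 5·2278) / 2 = 706180/2 = 353090.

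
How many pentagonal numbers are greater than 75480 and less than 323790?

The n-th pentagonal number is n(3n−1)/2.
Smallest index with value > 75480: n = 225 (giving 75825).
Largest index with value < 323790: n = 464 (giving 322712).
Indices 225 through 464: 240 terms.

240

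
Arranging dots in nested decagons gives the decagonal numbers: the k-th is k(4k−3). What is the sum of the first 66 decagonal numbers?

Σ i(4i−3) = 4Σi² − 3Σi over i = 1..66.
Σi = 2211 and Σi² = 98021.
4·98021 − 3·2211 = 385451.

385451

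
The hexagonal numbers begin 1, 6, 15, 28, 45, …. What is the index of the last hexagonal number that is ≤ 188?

9

Solve n(2n−1) ≤ 188 for integer n.
n = 9 gives 153 ≤ 188, while n = 10 gives 190 > 188; so the answer is index 9.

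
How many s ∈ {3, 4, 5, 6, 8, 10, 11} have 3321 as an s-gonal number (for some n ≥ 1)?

s = 3: P(3, 81) = 3321. ✓
s = 4: P(4, 57) = 3249 and P(4, 58) = 3364; 3321 is not s-gonal.
s = 5: P(5, 47) = 3290 and P(5, 48) = 3432; 3321 is not s-gonal.
s = 6: P(6, 41) = 3321. ✓
s = 8: P(8, 33) = 3201 and P(8, 34) = 3400; 3321 is not s-gonal.
s = 10: P(10, 29) = 3277 and P(10, 30) = 3510; 3321 is not s-gonal.
s = 11: P(11, 27) = 3186 and P(11, 28) = 3430; 3321 is not s-gonal.
Hits: s ∈ {3, 6} → 2.

2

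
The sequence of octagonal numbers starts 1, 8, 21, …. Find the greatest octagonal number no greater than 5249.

Solve n(3n−2) ≤ 5249 for integer n.
n = 42 gives 5208 ≤ 5249, while n = 43 gives 5461 > 5249; so the answer is 5208.

5208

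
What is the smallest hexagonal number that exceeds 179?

Solve n(2n−1) > 179 for integer n.
The largest n with value ≤ 179 is 9 (since 153 ≤ 179 < 190), so the first above is n = 10, value 190.

190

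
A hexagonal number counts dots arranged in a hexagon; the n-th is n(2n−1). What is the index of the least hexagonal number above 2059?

33

Solve n(2n−1) > 2059 for integer n.
The largest n with value ≤ 2059 is 32 (since 2016 ≤ 2059 < 2145), so the first above is n = 33, value 2145.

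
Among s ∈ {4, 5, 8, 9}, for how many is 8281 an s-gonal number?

2

s = 4: P(4, 91) = 8281. ✓
s = 5: P(5, 74) = 8177 and P(5, 75) = 8400; 8281 is not s-gonal.
s = 8: P(8, 52) = 8008 and P(8, 53) = 8321; 8281 is not s-gonal.
s = 9: P(9, 49) = 8281. ✓
Hits: s ∈ {4, 9} → 2.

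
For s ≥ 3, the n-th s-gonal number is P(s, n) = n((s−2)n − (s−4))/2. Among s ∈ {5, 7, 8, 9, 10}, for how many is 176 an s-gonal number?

s = 5: P(5, 11) = 176. ✓
s = 7: P(7, 8) = 148 and P(7, 9) = 189; 176 is not s-gonal.
s = 8: P(8, 8) = 176. ✓
s = 9: P(9, 7) = 154 and P(9, 8) = 204; 176 is not s-gonal.
s = 10: P(10, 7) = 175 and P(10, 8) = 232; 176 is not s-gonal.
Hits: s ∈ {5, 8} → 2.

2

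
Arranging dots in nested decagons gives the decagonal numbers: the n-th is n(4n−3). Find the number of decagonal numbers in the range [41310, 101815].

58

The n-th decagonal number is n(4n−3).
Smallest index with value ≥ 41310: n = 102 (giving 41310).
Largest index with value ≤ 101815: n = 159 (giving 100647).
Indices 102 through 159: 58 terms.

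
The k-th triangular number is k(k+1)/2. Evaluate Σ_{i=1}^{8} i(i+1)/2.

Σ i(i+1)/2 = (Σi² + Σi) / 2 over i = 1..8.
Σi = 36 and Σi² = 204.
(1·204 + 1·36) / 2 = 240/2 = 120.

120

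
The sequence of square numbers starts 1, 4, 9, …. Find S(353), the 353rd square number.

124609

The 353rd square number is n² with n = 353.
353² = 124609.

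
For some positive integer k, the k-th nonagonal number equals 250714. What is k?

268

Set n(7n−5)/2 = 250714, giving 7n² − 5n − 501428 = 0.
The discriminant is 25 + 56·250714 = 14040009, and √14040009 = 3747.
So n = (5 + 3747) / 14 = 3752/14 = 268.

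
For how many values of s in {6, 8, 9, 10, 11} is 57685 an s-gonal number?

1

s = 6: P(6, 170) = 57630 and P(6, 171) = 58311; 57685 is not s-gonal.
s = 8: P(8, 139) = 57685. ✓
s = 9: P(9, 128) = 57024 and P(9, 129) = 57921; 57685 is not s-gonal.
s = 10: P(10, 120) = 57240 and P(10, 121) = 58201; 57685 is not s-gonal.
s = 11: P(11, 113) = 57065 and P(11, 114) = 58083; 57685 is not s-gonal.
Hits: s ∈ {8} → 1.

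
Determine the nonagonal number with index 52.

The 52nd nonagonal number is n(7n−5)/2 with n = 52.
52·(7·52 − 5)/2 = 52·359/2 = 9334.

9334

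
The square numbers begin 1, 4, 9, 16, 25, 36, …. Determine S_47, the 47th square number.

47² = 2209.

2209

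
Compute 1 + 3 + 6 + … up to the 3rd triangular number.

10

Σ i(i+1)/2 = (Σi² + Σi) / 2 over i = 1..3.
Σi = 6 and Σi² = 14.
(1·14 + 1·6) / 2 = 20/2 = 10.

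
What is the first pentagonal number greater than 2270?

Solve n(3n−1)/2 > 2270 for integer n.
The largest n with value ≤ 2270 is 39 (since 2262 ≤ 2270 < 2380), so the first above is n = 40, value 2380.

2380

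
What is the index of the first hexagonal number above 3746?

44

Solve n(2n−1) > 3746 for integer n.
The largest n with value ≤ 3746 is 43 (since 3655 ≤ 3746 < 3828), so the first above is n = 44, value 3828.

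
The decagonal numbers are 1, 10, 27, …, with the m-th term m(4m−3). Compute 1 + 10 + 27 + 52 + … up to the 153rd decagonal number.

4787013

Σ i(4i−3) = 4Σi² − 3Σi over i = 1..153.
Σi = 11781 and Σi² = 1205589.
4·1205589 − 3·11781 = 4787013.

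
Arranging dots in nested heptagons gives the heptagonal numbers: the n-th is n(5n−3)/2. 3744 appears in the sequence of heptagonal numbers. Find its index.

39

Set n(5n−3)/2 = 3744, giving 5n² − 3n − 7488 = 0.
The discriminant is 9 + 40·3744 = 149769, and √149769 = 387.
So n = (3 + 387) / 10 = 390/10 = 39.
Check: 39·(5·39 − 3)/2 = 3744. ✓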